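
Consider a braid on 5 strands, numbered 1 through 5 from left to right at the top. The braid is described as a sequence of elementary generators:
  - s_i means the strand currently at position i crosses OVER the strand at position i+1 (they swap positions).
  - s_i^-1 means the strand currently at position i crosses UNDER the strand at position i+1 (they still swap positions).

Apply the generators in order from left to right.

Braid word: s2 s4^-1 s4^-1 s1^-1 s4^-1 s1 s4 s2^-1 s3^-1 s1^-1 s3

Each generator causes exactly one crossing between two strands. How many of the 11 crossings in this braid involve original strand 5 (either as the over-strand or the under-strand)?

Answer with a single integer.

Gen 1: crossing 2x3. Involves strand 5? no. Count so far: 0
Gen 2: crossing 4x5. Involves strand 5? yes. Count so far: 1
Gen 3: crossing 5x4. Involves strand 5? yes. Count so far: 2
Gen 4: crossing 1x3. Involves strand 5? no. Count so far: 2
Gen 5: crossing 4x5. Involves strand 5? yes. Count so far: 3
Gen 6: crossing 3x1. Involves strand 5? no. Count so far: 3
Gen 7: crossing 5x4. Involves strand 5? yes. Count so far: 4
Gen 8: crossing 3x2. Involves strand 5? no. Count so far: 4
Gen 9: crossing 3x4. Involves strand 5? no. Count so far: 4
Gen 10: crossing 1x2. Involves strand 5? no. Count so far: 4
Gen 11: crossing 4x3. Involves strand 5? no. Count so far: 4

Answer: 4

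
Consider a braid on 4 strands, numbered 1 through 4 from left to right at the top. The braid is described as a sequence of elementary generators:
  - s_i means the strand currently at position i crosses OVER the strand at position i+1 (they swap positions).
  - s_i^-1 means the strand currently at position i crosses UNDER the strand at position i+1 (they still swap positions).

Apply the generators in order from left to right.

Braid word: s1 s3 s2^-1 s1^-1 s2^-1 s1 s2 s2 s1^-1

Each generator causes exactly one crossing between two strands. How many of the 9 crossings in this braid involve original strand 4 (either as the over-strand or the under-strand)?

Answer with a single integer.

Gen 1: crossing 1x2. Involves strand 4? no. Count so far: 0
Gen 2: crossing 3x4. Involves strand 4? yes. Count so far: 1
Gen 3: crossing 1x4. Involves strand 4? yes. Count so far: 2
Gen 4: crossing 2x4. Involves strand 4? yes. Count so far: 3
Gen 5: crossing 2x1. Involves strand 4? no. Count so far: 3
Gen 6: crossing 4x1. Involves strand 4? yes. Count so far: 4
Gen 7: crossing 4x2. Involves strand 4? yes. Count so far: 5
Gen 8: crossing 2x4. Involves strand 4? yes. Count so far: 6
Gen 9: crossing 1x4. Involves strand 4? yes. Count so far: 7

Answer: 7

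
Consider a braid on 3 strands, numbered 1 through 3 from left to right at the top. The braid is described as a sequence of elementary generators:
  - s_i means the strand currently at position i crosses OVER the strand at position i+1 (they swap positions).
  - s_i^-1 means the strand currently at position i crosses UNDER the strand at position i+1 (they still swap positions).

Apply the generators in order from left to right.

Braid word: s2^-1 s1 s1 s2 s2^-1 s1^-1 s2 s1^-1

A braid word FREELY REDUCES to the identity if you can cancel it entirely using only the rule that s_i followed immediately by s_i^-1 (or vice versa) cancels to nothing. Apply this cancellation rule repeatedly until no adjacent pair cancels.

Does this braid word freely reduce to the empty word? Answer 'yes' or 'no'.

Gen 1 (s2^-1): push. Stack: [s2^-1]
Gen 2 (s1): push. Stack: [s2^-1 s1]
Gen 3 (s1): push. Stack: [s2^-1 s1 s1]
Gen 4 (s2): push. Stack: [s2^-1 s1 s1 s2]
Gen 5 (s2^-1): cancels prior s2. Stack: [s2^-1 s1 s1]
Gen 6 (s1^-1): cancels prior s1. Stack: [s2^-1 s1]
Gen 7 (s2): push. Stack: [s2^-1 s1 s2]
Gen 8 (s1^-1): push. Stack: [s2^-1 s1 s2 s1^-1]
Reduced word: s2^-1 s1 s2 s1^-1

Answer: no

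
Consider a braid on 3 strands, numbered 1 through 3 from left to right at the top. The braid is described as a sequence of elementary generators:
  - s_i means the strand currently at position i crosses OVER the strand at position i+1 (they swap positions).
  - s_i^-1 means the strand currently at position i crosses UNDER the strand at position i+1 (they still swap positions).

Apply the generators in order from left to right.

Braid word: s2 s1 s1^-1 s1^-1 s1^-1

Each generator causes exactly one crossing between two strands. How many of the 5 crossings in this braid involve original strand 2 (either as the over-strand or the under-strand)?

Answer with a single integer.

Gen 1: crossing 2x3. Involves strand 2? yes. Count so far: 1
Gen 2: crossing 1x3. Involves strand 2? no. Count so far: 1
Gen 3: crossing 3x1. Involves strand 2? no. Count so far: 1
Gen 4: crossing 1x3. Involves strand 2? no. Count so far: 1
Gen 5: crossing 3x1. Involves strand 2? no. Count so far: 1

Answer: 1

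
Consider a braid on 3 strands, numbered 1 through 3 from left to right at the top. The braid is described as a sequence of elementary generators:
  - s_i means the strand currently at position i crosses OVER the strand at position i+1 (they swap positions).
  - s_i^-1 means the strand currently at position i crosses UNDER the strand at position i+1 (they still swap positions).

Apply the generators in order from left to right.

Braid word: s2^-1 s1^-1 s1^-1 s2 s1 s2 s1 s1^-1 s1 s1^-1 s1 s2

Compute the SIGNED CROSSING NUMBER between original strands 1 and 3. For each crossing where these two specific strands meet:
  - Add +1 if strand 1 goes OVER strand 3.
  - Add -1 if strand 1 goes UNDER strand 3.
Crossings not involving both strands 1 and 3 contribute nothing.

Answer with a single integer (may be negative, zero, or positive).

Gen 1: crossing 2x3. Both 1&3? no. Sum: 0
Gen 2: 1 under 3. Both 1&3? yes. Contrib: -1. Sum: -1
Gen 3: 3 under 1. Both 1&3? yes. Contrib: +1. Sum: 0
Gen 4: crossing 3x2. Both 1&3? no. Sum: 0
Gen 5: crossing 1x2. Both 1&3? no. Sum: 0
Gen 6: 1 over 3. Both 1&3? yes. Contrib: +1. Sum: 1
Gen 7: crossing 2x3. Both 1&3? no. Sum: 1
Gen 8: crossing 3x2. Both 1&3? no. Sum: 1
Gen 9: crossing 2x3. Both 1&3? no. Sum: 1
Gen 10: crossing 3x2. Both 1&3? no. Sum: 1
Gen 11: crossing 2x3. Both 1&3? no. Sum: 1
Gen 12: crossing 2x1. Both 1&3? no. Sum: 1

Answer: 1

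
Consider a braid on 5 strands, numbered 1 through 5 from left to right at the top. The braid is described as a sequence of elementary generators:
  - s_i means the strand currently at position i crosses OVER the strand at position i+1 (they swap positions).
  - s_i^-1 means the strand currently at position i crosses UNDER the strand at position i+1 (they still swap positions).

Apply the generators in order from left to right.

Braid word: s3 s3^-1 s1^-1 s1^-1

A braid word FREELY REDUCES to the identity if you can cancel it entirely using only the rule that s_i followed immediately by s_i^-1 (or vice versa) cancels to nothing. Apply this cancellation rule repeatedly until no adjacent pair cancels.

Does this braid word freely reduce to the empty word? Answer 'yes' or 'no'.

Gen 1 (s3): push. Stack: [s3]
Gen 2 (s3^-1): cancels prior s3. Stack: []
Gen 3 (s1^-1): push. Stack: [s1^-1]
Gen 4 (s1^-1): push. Stack: [s1^-1 s1^-1]
Reduced word: s1^-1 s1^-1

Answer: no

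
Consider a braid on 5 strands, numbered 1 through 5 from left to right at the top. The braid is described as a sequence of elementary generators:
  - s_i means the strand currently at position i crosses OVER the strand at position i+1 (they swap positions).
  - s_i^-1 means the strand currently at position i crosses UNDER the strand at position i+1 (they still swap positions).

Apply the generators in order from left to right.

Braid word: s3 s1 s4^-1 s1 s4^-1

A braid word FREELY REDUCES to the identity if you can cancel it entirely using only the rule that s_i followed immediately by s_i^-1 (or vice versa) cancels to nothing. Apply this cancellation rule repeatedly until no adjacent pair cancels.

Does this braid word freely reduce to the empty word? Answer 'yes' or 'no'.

Answer: no

Derivation:
Gen 1 (s3): push. Stack: [s3]
Gen 2 (s1): push. Stack: [s3 s1]
Gen 3 (s4^-1): push. Stack: [s3 s1 s4^-1]
Gen 4 (s1): push. Stack: [s3 s1 s4^-1 s1]
Gen 5 (s4^-1): push. Stack: [s3 s1 s4^-1 s1 s4^-1]
Reduced word: s3 s1 s4^-1 s1 s4^-1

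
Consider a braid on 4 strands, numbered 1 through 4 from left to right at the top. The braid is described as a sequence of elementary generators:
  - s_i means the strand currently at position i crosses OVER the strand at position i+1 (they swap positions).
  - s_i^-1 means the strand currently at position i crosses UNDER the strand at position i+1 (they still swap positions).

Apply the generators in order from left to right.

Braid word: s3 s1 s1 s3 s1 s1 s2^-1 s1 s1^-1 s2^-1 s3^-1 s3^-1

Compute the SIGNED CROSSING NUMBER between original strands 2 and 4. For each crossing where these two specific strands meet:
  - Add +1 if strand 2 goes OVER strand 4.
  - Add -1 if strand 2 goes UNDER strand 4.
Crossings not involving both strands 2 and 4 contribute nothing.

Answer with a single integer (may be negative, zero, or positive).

Gen 1: crossing 3x4. Both 2&4? no. Sum: 0
Gen 2: crossing 1x2. Both 2&4? no. Sum: 0
Gen 3: crossing 2x1. Both 2&4? no. Sum: 0
Gen 4: crossing 4x3. Both 2&4? no. Sum: 0
Gen 5: crossing 1x2. Both 2&4? no. Sum: 0
Gen 6: crossing 2x1. Both 2&4? no. Sum: 0
Gen 7: crossing 2x3. Both 2&4? no. Sum: 0
Gen 8: crossing 1x3. Both 2&4? no. Sum: 0
Gen 9: crossing 3x1. Both 2&4? no. Sum: 0
Gen 10: crossing 3x2. Both 2&4? no. Sum: 0
Gen 11: crossing 3x4. Both 2&4? no. Sum: 0
Gen 12: crossing 4x3. Both 2&4? no. Sum: 0

Answer: 0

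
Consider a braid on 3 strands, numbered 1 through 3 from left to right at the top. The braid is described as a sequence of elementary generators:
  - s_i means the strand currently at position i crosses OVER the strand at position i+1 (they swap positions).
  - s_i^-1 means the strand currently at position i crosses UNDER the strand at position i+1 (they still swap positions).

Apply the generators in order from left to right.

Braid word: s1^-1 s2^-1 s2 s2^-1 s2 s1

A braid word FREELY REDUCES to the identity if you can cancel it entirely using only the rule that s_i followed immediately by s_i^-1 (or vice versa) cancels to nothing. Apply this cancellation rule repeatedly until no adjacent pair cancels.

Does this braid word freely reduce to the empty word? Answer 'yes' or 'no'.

Gen 1 (s1^-1): push. Stack: [s1^-1]
Gen 2 (s2^-1): push. Stack: [s1^-1 s2^-1]
Gen 3 (s2): cancels prior s2^-1. Stack: [s1^-1]
Gen 4 (s2^-1): push. Stack: [s1^-1 s2^-1]
Gen 5 (s2): cancels prior s2^-1. Stack: [s1^-1]
Gen 6 (s1): cancels prior s1^-1. Stack: []
Reduced word: (empty)

Answer: yes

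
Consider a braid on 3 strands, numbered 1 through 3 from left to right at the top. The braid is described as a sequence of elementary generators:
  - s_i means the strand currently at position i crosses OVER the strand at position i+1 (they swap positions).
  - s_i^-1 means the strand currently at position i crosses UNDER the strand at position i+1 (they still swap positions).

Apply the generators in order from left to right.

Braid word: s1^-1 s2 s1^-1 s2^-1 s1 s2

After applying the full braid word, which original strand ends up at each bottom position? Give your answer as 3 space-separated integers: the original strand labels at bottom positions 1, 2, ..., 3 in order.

Gen 1 (s1^-1): strand 1 crosses under strand 2. Perm now: [2 1 3]
Gen 2 (s2): strand 1 crosses over strand 3. Perm now: [2 3 1]
Gen 3 (s1^-1): strand 2 crosses under strand 3. Perm now: [3 2 1]
Gen 4 (s2^-1): strand 2 crosses under strand 1. Perm now: [3 1 2]
Gen 5 (s1): strand 3 crosses over strand 1. Perm now: [1 3 2]
Gen 6 (s2): strand 3 crosses over strand 2. Perm now: [1 2 3]

Answer: 1 2 3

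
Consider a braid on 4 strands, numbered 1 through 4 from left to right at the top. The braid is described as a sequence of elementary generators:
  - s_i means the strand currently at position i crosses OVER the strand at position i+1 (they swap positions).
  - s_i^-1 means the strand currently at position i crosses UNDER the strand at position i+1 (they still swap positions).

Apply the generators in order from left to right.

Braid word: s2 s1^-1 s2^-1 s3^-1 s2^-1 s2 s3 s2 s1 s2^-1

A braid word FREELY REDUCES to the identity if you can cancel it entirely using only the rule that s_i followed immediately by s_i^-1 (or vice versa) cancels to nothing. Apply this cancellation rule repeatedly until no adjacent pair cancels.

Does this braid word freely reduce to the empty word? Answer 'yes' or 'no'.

Gen 1 (s2): push. Stack: [s2]
Gen 2 (s1^-1): push. Stack: [s2 s1^-1]
Gen 3 (s2^-1): push. Stack: [s2 s1^-1 s2^-1]
Gen 4 (s3^-1): push. Stack: [s2 s1^-1 s2^-1 s3^-1]
Gen 5 (s2^-1): push. Stack: [s2 s1^-1 s2^-1 s3^-1 s2^-1]
Gen 6 (s2): cancels prior s2^-1. Stack: [s2 s1^-1 s2^-1 s3^-1]
Gen 7 (s3): cancels prior s3^-1. Stack: [s2 s1^-1 s2^-1]
Gen 8 (s2): cancels prior s2^-1. Stack: [s2 s1^-1]
Gen 9 (s1): cancels prior s1^-1. Stack: [s2]
Gen 10 (s2^-1): cancels prior s2. Stack: []
Reduced word: (empty)

Answer: yes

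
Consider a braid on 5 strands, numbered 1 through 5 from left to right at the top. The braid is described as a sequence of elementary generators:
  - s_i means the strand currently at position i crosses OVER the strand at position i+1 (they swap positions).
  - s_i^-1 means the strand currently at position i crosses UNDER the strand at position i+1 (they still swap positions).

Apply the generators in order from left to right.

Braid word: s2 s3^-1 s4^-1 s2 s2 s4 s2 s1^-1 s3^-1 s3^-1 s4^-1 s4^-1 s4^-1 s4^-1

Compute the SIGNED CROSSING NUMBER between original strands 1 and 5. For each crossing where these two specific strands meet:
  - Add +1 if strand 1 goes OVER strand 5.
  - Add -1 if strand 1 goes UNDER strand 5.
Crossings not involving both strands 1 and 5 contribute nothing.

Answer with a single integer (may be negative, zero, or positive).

Answer: 0

Derivation:
Gen 1: crossing 2x3. Both 1&5? no. Sum: 0
Gen 2: crossing 2x4. Both 1&5? no. Sum: 0
Gen 3: crossing 2x5. Both 1&5? no. Sum: 0
Gen 4: crossing 3x4. Both 1&5? no. Sum: 0
Gen 5: crossing 4x3. Both 1&5? no. Sum: 0
Gen 6: crossing 5x2. Both 1&5? no. Sum: 0
Gen 7: crossing 3x4. Both 1&5? no. Sum: 0
Gen 8: crossing 1x4. Both 1&5? no. Sum: 0
Gen 9: crossing 3x2. Both 1&5? no. Sum: 0
Gen 10: crossing 2x3. Both 1&5? no. Sum: 0
Gen 11: crossing 2x5. Both 1&5? no. Sum: 0
Gen 12: crossing 5x2. Both 1&5? no. Sum: 0
Gen 13: crossing 2x5. Both 1&5? no. Sum: 0
Gen 14: crossing 5x2. Both 1&5? no. Sum: 0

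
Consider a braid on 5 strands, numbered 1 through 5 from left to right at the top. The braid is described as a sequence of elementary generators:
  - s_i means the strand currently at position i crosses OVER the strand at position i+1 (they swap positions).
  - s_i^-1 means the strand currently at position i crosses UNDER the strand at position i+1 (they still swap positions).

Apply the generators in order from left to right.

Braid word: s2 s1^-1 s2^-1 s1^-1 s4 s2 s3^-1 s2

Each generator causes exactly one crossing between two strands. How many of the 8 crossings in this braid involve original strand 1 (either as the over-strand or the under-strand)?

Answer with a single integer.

Gen 1: crossing 2x3. Involves strand 1? no. Count so far: 0
Gen 2: crossing 1x3. Involves strand 1? yes. Count so far: 1
Gen 3: crossing 1x2. Involves strand 1? yes. Count so far: 2
Gen 4: crossing 3x2. Involves strand 1? no. Count so far: 2
Gen 5: crossing 4x5. Involves strand 1? no. Count so far: 2
Gen 6: crossing 3x1. Involves strand 1? yes. Count so far: 3
Gen 7: crossing 3x5. Involves strand 1? no. Count so far: 3
Gen 8: crossing 1x5. Involves strand 1? yes. Count so far: 4

Answer: 4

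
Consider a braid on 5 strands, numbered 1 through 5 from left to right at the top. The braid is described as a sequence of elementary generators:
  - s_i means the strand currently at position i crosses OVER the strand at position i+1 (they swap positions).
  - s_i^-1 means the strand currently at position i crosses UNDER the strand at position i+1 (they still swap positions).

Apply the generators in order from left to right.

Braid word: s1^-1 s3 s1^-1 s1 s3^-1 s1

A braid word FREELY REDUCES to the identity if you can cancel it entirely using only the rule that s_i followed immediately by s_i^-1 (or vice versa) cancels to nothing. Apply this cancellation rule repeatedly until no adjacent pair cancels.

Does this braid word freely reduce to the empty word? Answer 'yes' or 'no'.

Answer: yes

Derivation:
Gen 1 (s1^-1): push. Stack: [s1^-1]
Gen 2 (s3): push. Stack: [s1^-1 s3]
Gen 3 (s1^-1): push. Stack: [s1^-1 s3 s1^-1]
Gen 4 (s1): cancels prior s1^-1. Stack: [s1^-1 s3]
Gen 5 (s3^-1): cancels prior s3. Stack: [s1^-1]
Gen 6 (s1): cancels prior s1^-1. Stack: []
Reduced word: (empty)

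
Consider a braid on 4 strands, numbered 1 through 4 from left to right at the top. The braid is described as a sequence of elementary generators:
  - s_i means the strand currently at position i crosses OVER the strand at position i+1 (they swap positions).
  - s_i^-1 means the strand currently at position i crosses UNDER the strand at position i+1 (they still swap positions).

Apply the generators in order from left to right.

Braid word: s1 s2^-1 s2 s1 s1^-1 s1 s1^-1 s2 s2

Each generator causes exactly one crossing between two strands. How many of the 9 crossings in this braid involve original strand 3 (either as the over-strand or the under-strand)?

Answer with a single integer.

Gen 1: crossing 1x2. Involves strand 3? no. Count so far: 0
Gen 2: crossing 1x3. Involves strand 3? yes. Count so far: 1
Gen 3: crossing 3x1. Involves strand 3? yes. Count so far: 2
Gen 4: crossing 2x1. Involves strand 3? no. Count so far: 2
Gen 5: crossing 1x2. Involves strand 3? no. Count so far: 2
Gen 6: crossing 2x1. Involves strand 3? no. Count so far: 2
Gen 7: crossing 1x2. Involves strand 3? no. Count so far: 2
Gen 8: crossing 1x3. Involves strand 3? yes. Count so far: 3
Gen 9: crossing 3x1. Involves strand 3? yes. Count so far: 4

Answer: 4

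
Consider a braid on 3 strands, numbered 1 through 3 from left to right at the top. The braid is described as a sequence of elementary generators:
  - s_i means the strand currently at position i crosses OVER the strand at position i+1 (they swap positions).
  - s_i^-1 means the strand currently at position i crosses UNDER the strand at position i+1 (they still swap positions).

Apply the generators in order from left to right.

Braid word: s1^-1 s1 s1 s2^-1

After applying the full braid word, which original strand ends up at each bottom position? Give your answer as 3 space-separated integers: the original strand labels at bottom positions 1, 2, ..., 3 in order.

Answer: 2 3 1

Derivation:
Gen 1 (s1^-1): strand 1 crosses under strand 2. Perm now: [2 1 3]
Gen 2 (s1): strand 2 crosses over strand 1. Perm now: [1 2 3]
Gen 3 (s1): strand 1 crosses over strand 2. Perm now: [2 1 3]
Gen 4 (s2^-1): strand 1 crosses under strand 3. Perm now: [2 3 1]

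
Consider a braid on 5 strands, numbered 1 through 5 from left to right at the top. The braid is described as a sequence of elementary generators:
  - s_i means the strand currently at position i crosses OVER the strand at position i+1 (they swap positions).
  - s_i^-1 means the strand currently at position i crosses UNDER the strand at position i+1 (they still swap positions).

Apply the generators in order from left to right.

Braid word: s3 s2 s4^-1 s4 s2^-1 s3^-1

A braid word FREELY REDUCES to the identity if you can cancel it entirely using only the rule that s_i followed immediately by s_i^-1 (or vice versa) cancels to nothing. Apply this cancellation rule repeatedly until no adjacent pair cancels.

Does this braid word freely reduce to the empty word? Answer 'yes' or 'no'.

Answer: yes

Derivation:
Gen 1 (s3): push. Stack: [s3]
Gen 2 (s2): push. Stack: [s3 s2]
Gen 3 (s4^-1): push. Stack: [s3 s2 s4^-1]
Gen 4 (s4): cancels prior s4^-1. Stack: [s3 s2]
Gen 5 (s2^-1): cancels prior s2. Stack: [s3]
Gen 6 (s3^-1): cancels prior s3. Stack: []
Reduced word: (empty)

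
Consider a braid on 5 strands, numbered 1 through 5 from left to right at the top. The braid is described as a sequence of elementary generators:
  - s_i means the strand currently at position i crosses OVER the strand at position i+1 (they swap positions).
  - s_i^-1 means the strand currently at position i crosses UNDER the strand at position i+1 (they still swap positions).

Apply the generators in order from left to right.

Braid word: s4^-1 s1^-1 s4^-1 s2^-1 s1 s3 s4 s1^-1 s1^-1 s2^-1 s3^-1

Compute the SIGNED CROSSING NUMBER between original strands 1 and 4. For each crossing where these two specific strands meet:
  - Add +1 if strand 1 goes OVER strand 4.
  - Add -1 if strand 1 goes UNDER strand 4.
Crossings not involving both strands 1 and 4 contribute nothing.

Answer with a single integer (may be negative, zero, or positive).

Gen 1: crossing 4x5. Both 1&4? no. Sum: 0
Gen 2: crossing 1x2. Both 1&4? no. Sum: 0
Gen 3: crossing 5x4. Both 1&4? no. Sum: 0
Gen 4: crossing 1x3. Both 1&4? no. Sum: 0
Gen 5: crossing 2x3. Both 1&4? no. Sum: 0
Gen 6: 1 over 4. Both 1&4? yes. Contrib: +1. Sum: 1
Gen 7: crossing 1x5. Both 1&4? no. Sum: 1
Gen 8: crossing 3x2. Both 1&4? no. Sum: 1
Gen 9: crossing 2x3. Both 1&4? no. Sum: 1
Gen 10: crossing 2x4. Both 1&4? no. Sum: 1
Gen 11: crossing 2x5. Both 1&4? no. Sum: 1

Answer: 1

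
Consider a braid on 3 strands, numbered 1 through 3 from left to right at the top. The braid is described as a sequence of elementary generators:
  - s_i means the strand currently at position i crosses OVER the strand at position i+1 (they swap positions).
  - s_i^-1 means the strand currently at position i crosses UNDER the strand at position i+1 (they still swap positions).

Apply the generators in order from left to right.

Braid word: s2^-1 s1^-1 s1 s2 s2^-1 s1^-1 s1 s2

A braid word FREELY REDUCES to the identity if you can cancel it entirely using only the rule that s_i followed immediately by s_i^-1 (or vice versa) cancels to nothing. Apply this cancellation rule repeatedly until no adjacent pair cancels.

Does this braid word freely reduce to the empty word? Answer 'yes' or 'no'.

Answer: yes

Derivation:
Gen 1 (s2^-1): push. Stack: [s2^-1]
Gen 2 (s1^-1): push. Stack: [s2^-1 s1^-1]
Gen 3 (s1): cancels prior s1^-1. Stack: [s2^-1]
Gen 4 (s2): cancels prior s2^-1. Stack: []
Gen 5 (s2^-1): push. Stack: [s2^-1]
Gen 6 (s1^-1): push. Stack: [s2^-1 s1^-1]
Gen 7 (s1): cancels prior s1^-1. Stack: [s2^-1]
Gen 8 (s2): cancels prior s2^-1. Stack: []
Reduced word: (empty)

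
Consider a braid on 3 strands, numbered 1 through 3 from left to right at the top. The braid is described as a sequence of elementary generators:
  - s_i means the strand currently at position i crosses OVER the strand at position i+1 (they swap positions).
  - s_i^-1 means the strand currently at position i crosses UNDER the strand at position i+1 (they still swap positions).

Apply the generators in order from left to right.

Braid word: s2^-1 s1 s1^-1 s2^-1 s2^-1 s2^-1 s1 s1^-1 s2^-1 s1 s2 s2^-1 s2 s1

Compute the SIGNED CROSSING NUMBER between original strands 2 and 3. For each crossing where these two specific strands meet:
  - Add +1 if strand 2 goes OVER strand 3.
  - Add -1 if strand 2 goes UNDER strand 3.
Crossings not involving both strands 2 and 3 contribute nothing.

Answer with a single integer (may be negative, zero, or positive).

Answer: -2

Derivation:
Gen 1: 2 under 3. Both 2&3? yes. Contrib: -1. Sum: -1
Gen 2: crossing 1x3. Both 2&3? no. Sum: -1
Gen 3: crossing 3x1. Both 2&3? no. Sum: -1
Gen 4: 3 under 2. Both 2&3? yes. Contrib: +1. Sum: 0
Gen 5: 2 under 3. Both 2&3? yes. Contrib: -1. Sum: -1
Gen 6: 3 under 2. Both 2&3? yes. Contrib: +1. Sum: 0
Gen 7: crossing 1x2. Both 2&3? no. Sum: 0
Gen 8: crossing 2x1. Both 2&3? no. Sum: 0
Gen 9: 2 under 3. Both 2&3? yes. Contrib: -1. Sum: -1
Gen 10: crossing 1x3. Both 2&3? no. Sum: -1
Gen 11: crossing 1x2. Both 2&3? no. Sum: -1
Gen 12: crossing 2x1. Both 2&3? no. Sum: -1
Gen 13: crossing 1x2. Both 2&3? no. Sum: -1
Gen 14: 3 over 2. Both 2&3? yes. Contrib: -1. Sum: -2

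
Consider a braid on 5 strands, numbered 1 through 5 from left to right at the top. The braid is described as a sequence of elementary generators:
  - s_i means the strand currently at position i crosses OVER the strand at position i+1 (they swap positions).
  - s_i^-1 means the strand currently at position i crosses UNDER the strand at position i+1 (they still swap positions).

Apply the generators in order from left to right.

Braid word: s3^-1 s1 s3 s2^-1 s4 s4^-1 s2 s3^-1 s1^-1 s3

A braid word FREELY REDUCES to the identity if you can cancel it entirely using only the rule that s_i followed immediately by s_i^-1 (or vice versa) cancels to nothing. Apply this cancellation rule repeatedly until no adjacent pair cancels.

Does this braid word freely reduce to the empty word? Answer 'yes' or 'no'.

Gen 1 (s3^-1): push. Stack: [s3^-1]
Gen 2 (s1): push. Stack: [s3^-1 s1]
Gen 3 (s3): push. Stack: [s3^-1 s1 s3]
Gen 4 (s2^-1): push. Stack: [s3^-1 s1 s3 s2^-1]
Gen 5 (s4): push. Stack: [s3^-1 s1 s3 s2^-1 s4]
Gen 6 (s4^-1): cancels prior s4. Stack: [s3^-1 s1 s3 s2^-1]
Gen 7 (s2): cancels prior s2^-1. Stack: [s3^-1 s1 s3]
Gen 8 (s3^-1): cancels prior s3. Stack: [s3^-1 s1]
Gen 9 (s1^-1): cancels prior s1. Stack: [s3^-1]
Gen 10 (s3): cancels prior s3^-1. Stack: []
Reduced word: (empty)

Answer: yes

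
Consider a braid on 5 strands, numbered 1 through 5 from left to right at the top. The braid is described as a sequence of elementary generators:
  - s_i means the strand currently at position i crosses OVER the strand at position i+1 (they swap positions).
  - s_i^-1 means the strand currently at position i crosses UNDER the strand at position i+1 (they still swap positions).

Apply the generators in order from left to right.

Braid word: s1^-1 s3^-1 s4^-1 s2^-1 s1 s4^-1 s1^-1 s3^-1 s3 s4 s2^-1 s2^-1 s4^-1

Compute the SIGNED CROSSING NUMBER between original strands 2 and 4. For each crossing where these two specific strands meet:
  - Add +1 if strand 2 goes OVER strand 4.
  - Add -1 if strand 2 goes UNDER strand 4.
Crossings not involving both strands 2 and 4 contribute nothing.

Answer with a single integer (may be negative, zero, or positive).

Answer: 2

Derivation:
Gen 1: crossing 1x2. Both 2&4? no. Sum: 0
Gen 2: crossing 3x4. Both 2&4? no. Sum: 0
Gen 3: crossing 3x5. Both 2&4? no. Sum: 0
Gen 4: crossing 1x4. Both 2&4? no. Sum: 0
Gen 5: 2 over 4. Both 2&4? yes. Contrib: +1. Sum: 1
Gen 6: crossing 5x3. Both 2&4? no. Sum: 1
Gen 7: 4 under 2. Both 2&4? yes. Contrib: +1. Sum: 2
Gen 8: crossing 1x3. Both 2&4? no. Sum: 2
Gen 9: crossing 3x1. Both 2&4? no. Sum: 2
Gen 10: crossing 3x5. Both 2&4? no. Sum: 2
Gen 11: crossing 4x1. Both 2&4? no. Sum: 2
Gen 12: crossing 1x4. Both 2&4? no. Sum: 2
Gen 13: crossing 5x3. Both 2&4? no. Sum: 2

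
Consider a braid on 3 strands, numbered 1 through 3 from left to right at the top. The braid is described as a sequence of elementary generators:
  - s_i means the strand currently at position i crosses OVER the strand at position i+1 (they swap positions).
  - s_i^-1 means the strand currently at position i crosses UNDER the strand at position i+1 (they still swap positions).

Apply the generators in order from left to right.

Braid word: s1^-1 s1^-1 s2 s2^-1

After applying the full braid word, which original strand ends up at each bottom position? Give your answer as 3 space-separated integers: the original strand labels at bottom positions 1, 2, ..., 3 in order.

Gen 1 (s1^-1): strand 1 crosses under strand 2. Perm now: [2 1 3]
Gen 2 (s1^-1): strand 2 crosses under strand 1. Perm now: [1 2 3]
Gen 3 (s2): strand 2 crosses over strand 3. Perm now: [1 3 2]
Gen 4 (s2^-1): strand 3 crosses under strand 2. Perm now: [1 2 3]

Answer: 1 2 3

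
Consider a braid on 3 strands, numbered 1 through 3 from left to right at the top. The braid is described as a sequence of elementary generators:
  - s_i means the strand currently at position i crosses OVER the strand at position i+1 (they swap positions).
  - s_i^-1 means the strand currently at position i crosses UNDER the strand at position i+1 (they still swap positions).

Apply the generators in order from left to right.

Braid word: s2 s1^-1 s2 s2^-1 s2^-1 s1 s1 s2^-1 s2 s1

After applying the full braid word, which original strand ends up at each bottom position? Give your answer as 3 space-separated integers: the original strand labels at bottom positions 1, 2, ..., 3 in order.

Answer: 2 3 1

Derivation:
Gen 1 (s2): strand 2 crosses over strand 3. Perm now: [1 3 2]
Gen 2 (s1^-1): strand 1 crosses under strand 3. Perm now: [3 1 2]
Gen 3 (s2): strand 1 crosses over strand 2. Perm now: [3 2 1]
Gen 4 (s2^-1): strand 2 crosses under strand 1. Perm now: [3 1 2]
Gen 5 (s2^-1): strand 1 crosses under strand 2. Perm now: [3 2 1]
Gen 6 (s1): strand 3 crosses over strand 2. Perm now: [2 3 1]
Gen 7 (s1): strand 2 crosses over strand 3. Perm now: [3 2 1]
Gen 8 (s2^-1): strand 2 crosses under strand 1. Perm now: [3 1 2]
Gen 9 (s2): strand 1 crosses over strand 2. Perm now: [3 2 1]
Gen 10 (s1): strand 3 crosses over strand 2. Perm now: [2 3 1]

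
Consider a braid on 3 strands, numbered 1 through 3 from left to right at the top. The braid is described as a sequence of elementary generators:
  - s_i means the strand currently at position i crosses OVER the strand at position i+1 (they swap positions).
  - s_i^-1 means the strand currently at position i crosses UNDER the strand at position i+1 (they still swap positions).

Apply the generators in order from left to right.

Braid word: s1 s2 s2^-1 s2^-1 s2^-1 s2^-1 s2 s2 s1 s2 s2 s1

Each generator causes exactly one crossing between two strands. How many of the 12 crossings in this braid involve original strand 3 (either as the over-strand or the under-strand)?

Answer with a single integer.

Answer: 9

Derivation:
Gen 1: crossing 1x2. Involves strand 3? no. Count so far: 0
Gen 2: crossing 1x3. Involves strand 3? yes. Count so far: 1
Gen 3: crossing 3x1. Involves strand 3? yes. Count so far: 2
Gen 4: crossing 1x3. Involves strand 3? yes. Count so far: 3
Gen 5: crossing 3x1. Involves strand 3? yes. Count so far: 4
Gen 6: crossing 1x3. Involves strand 3? yes. Count so far: 5
Gen 7: crossing 3x1. Involves strand 3? yes. Count so far: 6
Gen 8: crossing 1x3. Involves strand 3? yes. Count so far: 7
Gen 9: crossing 2x3. Involves strand 3? yes. Count so far: 8
Gen 10: crossing 2x1. Involves strand 3? no. Count so far: 8
Gen 11: crossing 1x2. Involves strand 3? no. Count so far: 8
Gen 12: crossing 3x2. Involves strand 3? yes. Count so far: 9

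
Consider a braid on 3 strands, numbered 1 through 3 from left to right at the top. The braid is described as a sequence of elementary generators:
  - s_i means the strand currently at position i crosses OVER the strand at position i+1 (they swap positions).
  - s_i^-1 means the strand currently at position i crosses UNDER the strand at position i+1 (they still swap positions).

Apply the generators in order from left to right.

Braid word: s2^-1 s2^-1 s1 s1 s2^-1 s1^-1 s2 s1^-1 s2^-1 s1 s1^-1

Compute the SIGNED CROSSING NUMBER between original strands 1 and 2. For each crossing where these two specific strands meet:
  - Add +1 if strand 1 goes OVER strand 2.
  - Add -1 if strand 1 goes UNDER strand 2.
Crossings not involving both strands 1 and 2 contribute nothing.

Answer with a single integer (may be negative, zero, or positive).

Gen 1: crossing 2x3. Both 1&2? no. Sum: 0
Gen 2: crossing 3x2. Both 1&2? no. Sum: 0
Gen 3: 1 over 2. Both 1&2? yes. Contrib: +1. Sum: 1
Gen 4: 2 over 1. Both 1&2? yes. Contrib: -1. Sum: 0
Gen 5: crossing 2x3. Both 1&2? no. Sum: 0
Gen 6: crossing 1x3. Both 1&2? no. Sum: 0
Gen 7: 1 over 2. Both 1&2? yes. Contrib: +1. Sum: 1
Gen 8: crossing 3x2. Both 1&2? no. Sum: 1
Gen 9: crossing 3x1. Both 1&2? no. Sum: 1
Gen 10: 2 over 1. Both 1&2? yes. Contrib: -1. Sum: 0
Gen 11: 1 under 2. Both 1&2? yes. Contrib: -1. Sum: -1

Answer: -1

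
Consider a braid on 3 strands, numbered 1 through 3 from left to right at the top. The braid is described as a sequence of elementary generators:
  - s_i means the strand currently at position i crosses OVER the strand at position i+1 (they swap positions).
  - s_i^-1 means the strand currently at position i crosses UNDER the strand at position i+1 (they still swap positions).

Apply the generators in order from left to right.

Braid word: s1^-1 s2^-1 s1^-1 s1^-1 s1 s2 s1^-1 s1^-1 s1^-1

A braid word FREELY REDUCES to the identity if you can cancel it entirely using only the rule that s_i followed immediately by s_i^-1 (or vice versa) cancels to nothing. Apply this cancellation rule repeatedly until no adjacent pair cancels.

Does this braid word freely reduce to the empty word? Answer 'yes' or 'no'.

Answer: no

Derivation:
Gen 1 (s1^-1): push. Stack: [s1^-1]
Gen 2 (s2^-1): push. Stack: [s1^-1 s2^-1]
Gen 3 (s1^-1): push. Stack: [s1^-1 s2^-1 s1^-1]
Gen 4 (s1^-1): push. Stack: [s1^-1 s2^-1 s1^-1 s1^-1]
Gen 5 (s1): cancels prior s1^-1. Stack: [s1^-1 s2^-1 s1^-1]
Gen 6 (s2): push. Stack: [s1^-1 s2^-1 s1^-1 s2]
Gen 7 (s1^-1): push. Stack: [s1^-1 s2^-1 s1^-1 s2 s1^-1]
Gen 8 (s1^-1): push. Stack: [s1^-1 s2^-1 s1^-1 s2 s1^-1 s1^-1]
Gen 9 (s1^-1): push. Stack: [s1^-1 s2^-1 s1^-1 s2 s1^-1 s1^-1 s1^-1]
Reduced word: s1^-1 s2^-1 s1^-1 s2 s1^-1 s1^-1 s1^-1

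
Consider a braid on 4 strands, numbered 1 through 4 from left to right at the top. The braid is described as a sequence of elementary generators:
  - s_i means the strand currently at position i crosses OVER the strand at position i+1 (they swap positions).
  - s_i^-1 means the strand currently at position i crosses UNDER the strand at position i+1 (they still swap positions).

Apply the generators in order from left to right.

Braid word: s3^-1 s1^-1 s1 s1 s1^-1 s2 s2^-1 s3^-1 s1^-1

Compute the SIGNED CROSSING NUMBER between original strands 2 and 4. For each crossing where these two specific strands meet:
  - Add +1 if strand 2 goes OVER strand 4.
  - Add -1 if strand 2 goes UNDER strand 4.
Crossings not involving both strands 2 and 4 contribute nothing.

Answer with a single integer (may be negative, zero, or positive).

Answer: 2

Derivation:
Gen 1: crossing 3x4. Both 2&4? no. Sum: 0
Gen 2: crossing 1x2. Both 2&4? no. Sum: 0
Gen 3: crossing 2x1. Both 2&4? no. Sum: 0
Gen 4: crossing 1x2. Both 2&4? no. Sum: 0
Gen 5: crossing 2x1. Both 2&4? no. Sum: 0
Gen 6: 2 over 4. Both 2&4? yes. Contrib: +1. Sum: 1
Gen 7: 4 under 2. Both 2&4? yes. Contrib: +1. Sum: 2
Gen 8: crossing 4x3. Both 2&4? no. Sum: 2
Gen 9: crossing 1x2. Both 2&4? no. Sum: 2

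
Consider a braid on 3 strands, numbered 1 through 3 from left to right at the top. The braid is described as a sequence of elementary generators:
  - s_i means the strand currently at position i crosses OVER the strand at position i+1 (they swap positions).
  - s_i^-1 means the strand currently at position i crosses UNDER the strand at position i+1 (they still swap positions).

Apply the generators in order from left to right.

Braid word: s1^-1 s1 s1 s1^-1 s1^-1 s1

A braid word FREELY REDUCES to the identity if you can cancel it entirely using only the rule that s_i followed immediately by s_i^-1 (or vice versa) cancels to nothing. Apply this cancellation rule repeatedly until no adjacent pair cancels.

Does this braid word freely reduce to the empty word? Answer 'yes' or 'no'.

Gen 1 (s1^-1): push. Stack: [s1^-1]
Gen 2 (s1): cancels prior s1^-1. Stack: []
Gen 3 (s1): push. Stack: [s1]
Gen 4 (s1^-1): cancels prior s1. Stack: []
Gen 5 (s1^-1): push. Stack: [s1^-1]
Gen 6 (s1): cancels prior s1^-1. Stack: []
Reduced word: (empty)

Answer: yes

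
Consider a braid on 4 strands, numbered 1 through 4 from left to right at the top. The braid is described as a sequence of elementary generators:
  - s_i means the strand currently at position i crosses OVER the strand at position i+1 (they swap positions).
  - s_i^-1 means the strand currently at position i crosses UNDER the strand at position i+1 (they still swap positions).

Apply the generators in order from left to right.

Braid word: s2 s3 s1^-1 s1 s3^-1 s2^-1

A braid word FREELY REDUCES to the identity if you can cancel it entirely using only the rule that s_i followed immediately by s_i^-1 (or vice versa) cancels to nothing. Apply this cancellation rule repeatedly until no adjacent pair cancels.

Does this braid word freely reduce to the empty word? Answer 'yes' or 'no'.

Gen 1 (s2): push. Stack: [s2]
Gen 2 (s3): push. Stack: [s2 s3]
Gen 3 (s1^-1): push. Stack: [s2 s3 s1^-1]
Gen 4 (s1): cancels prior s1^-1. Stack: [s2 s3]
Gen 5 (s3^-1): cancels prior s3. Stack: [s2]
Gen 6 (s2^-1): cancels prior s2. Stack: []
Reduced word: (empty)

Answer: yes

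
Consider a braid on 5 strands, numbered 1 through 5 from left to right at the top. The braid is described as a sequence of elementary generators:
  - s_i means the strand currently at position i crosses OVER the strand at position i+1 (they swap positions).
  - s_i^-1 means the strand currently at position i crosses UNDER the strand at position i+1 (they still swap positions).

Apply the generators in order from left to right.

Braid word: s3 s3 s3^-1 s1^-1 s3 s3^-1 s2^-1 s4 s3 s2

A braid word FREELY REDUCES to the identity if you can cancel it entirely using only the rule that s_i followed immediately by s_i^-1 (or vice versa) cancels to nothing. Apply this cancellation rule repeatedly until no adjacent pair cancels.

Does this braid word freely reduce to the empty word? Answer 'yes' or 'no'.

Gen 1 (s3): push. Stack: [s3]
Gen 2 (s3): push. Stack: [s3 s3]
Gen 3 (s3^-1): cancels prior s3. Stack: [s3]
Gen 4 (s1^-1): push. Stack: [s3 s1^-1]
Gen 5 (s3): push. Stack: [s3 s1^-1 s3]
Gen 6 (s3^-1): cancels prior s3. Stack: [s3 s1^-1]
Gen 7 (s2^-1): push. Stack: [s3 s1^-1 s2^-1]
Gen 8 (s4): push. Stack: [s3 s1^-1 s2^-1 s4]
Gen 9 (s3): push. Stack: [s3 s1^-1 s2^-1 s4 s3]
Gen 10 (s2): push. Stack: [s3 s1^-1 s2^-1 s4 s3 s2]
Reduced word: s3 s1^-1 s2^-1 s4 s3 s2

Answer: no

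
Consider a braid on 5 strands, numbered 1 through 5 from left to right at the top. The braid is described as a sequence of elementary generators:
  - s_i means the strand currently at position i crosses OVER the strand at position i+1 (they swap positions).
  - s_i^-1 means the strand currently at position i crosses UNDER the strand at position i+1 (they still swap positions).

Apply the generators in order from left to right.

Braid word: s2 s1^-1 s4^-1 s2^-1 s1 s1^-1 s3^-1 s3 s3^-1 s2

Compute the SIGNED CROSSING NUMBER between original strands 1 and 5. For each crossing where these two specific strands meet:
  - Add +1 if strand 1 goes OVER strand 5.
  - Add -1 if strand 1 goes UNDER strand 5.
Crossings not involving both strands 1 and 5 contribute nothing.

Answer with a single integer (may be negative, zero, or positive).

Answer: -3

Derivation:
Gen 1: crossing 2x3. Both 1&5? no. Sum: 0
Gen 2: crossing 1x3. Both 1&5? no. Sum: 0
Gen 3: crossing 4x5. Both 1&5? no. Sum: 0
Gen 4: crossing 1x2. Both 1&5? no. Sum: 0
Gen 5: crossing 3x2. Both 1&5? no. Sum: 0
Gen 6: crossing 2x3. Both 1&5? no. Sum: 0
Gen 7: 1 under 5. Both 1&5? yes. Contrib: -1. Sum: -1
Gen 8: 5 over 1. Both 1&5? yes. Contrib: -1. Sum: -2
Gen 9: 1 under 5. Both 1&5? yes. Contrib: -1. Sum: -3
Gen 10: crossing 2x5. Both 1&5? no. Sum: -3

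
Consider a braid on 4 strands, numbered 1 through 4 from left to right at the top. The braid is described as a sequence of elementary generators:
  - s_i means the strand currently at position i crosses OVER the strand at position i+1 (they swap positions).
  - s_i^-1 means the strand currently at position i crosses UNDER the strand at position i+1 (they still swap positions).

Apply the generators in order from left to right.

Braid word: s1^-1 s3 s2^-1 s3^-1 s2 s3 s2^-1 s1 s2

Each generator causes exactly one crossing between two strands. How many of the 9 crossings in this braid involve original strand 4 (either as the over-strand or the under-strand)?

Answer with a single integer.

Answer: 4

Derivation:
Gen 1: crossing 1x2. Involves strand 4? no. Count so far: 0
Gen 2: crossing 3x4. Involves strand 4? yes. Count so far: 1
Gen 3: crossing 1x4. Involves strand 4? yes. Count so far: 2
Gen 4: crossing 1x3. Involves strand 4? no. Count so far: 2
Gen 5: crossing 4x3. Involves strand 4? yes. Count so far: 3
Gen 6: crossing 4x1. Involves strand 4? yes. Count so far: 4
Gen 7: crossing 3x1. Involves strand 4? no. Count so far: 4
Gen 8: crossing 2x1. Involves strand 4? no. Count so far: 4
Gen 9: crossing 2x3. Involves strand 4? no. Count so far: 4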